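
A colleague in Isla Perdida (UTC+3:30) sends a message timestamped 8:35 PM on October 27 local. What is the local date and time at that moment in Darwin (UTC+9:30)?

2:35 AM on October 28

In UTC: 8:35 PM − 3:30 = 5:05 PM on Oct 27.
Darwin is UTC+9:30: 5:05 PM + 9:30 = 2:35 AM on Oct 28.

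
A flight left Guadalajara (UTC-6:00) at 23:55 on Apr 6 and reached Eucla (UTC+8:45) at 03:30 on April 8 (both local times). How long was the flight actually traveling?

Departure in UTC: 23:55 + 6:00 = 05:55 on Apr 7.
Arrival in UTC: 03:30 − 8:45 = 18:45 on Apr 7.
Elapsed = 18:45 − 05:55 = 12 hours 50 minutes.

12 hours 50 minutes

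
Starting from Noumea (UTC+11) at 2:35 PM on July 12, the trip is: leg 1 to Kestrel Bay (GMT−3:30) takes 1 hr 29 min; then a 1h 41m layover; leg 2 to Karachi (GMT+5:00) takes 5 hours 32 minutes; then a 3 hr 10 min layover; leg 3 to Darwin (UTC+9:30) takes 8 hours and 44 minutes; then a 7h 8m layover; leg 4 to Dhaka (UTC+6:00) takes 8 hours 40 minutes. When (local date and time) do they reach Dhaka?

9:59 PM on July 13

Convert departure to UTC: 2:35 PM − 11:00 = 3:35 AM UTC on Jul 12.
Add 1 hour 29 minutes leg 1 → 5:04 AM UTC.
Add 1 hour and 41 minutes layover in Kestrel Bay → 6:45 AM UTC.
Add 5 hours and 32 minutes leg 2 → 12:17 PM UTC.
Add 3 hours and 10 minutes layover in Karachi → 3:27 PM UTC.
Add 8 hours 44 minutes leg 3 → 12:11 AM UTC (Jul 13).
Add 7 hours 8 minutes layover in Darwin → 7:19 AM UTC.
Add 8 hours and 40 minutes leg 4 → 3:59 PM UTC.
Dhaka is UTC+6:00, so local arrival = 3:59 PM + 6:00 = 9:59 PM on Jul 13.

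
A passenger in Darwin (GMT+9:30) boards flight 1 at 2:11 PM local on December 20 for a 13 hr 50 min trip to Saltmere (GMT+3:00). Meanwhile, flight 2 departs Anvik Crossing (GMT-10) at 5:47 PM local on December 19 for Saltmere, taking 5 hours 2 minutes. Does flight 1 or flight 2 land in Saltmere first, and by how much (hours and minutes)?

the second, by 9 hours 42 minutes

Flight 1 in UTC: 2:11 PM − 9:30 = 4:41 AM on Dec 20.
+13 hours and 50 minutes → arrive 6:31 PM UTC on Dec 20.
Flight 2 in UTC: 5:47 PM + 10:00 = 3:47 AM on Dec 20.
+5 hours and 2 minutes → arrive 8:49 AM UTC on Dec 20.
Flight 2 lands earlier by 9 hours 42 minutes.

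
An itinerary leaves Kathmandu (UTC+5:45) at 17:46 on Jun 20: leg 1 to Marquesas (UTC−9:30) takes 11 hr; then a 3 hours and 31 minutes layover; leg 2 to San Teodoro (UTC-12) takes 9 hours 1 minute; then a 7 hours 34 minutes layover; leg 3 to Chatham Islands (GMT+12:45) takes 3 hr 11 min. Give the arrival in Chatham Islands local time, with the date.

Convert departure to UTC: 17:46 − 5:45 = 12:01 UTC on Jun 20.
Add 11 hours leg 1 → 23:01 UTC.
Add 3 hours and 31 minutes layover in Marquesas → 02:32 UTC (Jun 21).
Add 9 hours and 1 minute leg 2 → 11:33 UTC.
Add 7 hours and 34 minutes layover in San Teodoro → 19:07 UTC.
Add 3 hours and 11 minutes leg 3 → 22:18 UTC.
Chatham Islands is UTC+12:45, so local arrival = 22:18 + 12:45 = 11:03 on Jun 22.

11:03 on June 22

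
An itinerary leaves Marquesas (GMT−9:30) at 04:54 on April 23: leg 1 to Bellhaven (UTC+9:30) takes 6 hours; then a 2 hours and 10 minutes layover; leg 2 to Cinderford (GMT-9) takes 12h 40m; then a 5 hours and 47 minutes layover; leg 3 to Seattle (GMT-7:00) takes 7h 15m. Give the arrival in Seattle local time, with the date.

Convert departure to UTC: 04:54 + 9:30 = 14:24 UTC on Apr 23.
Add 6 hours leg 1 → 20:24 UTC.
Add 2 hours and 10 minutes layover in Bellhaven → 22:34 UTC.
Add 12 hours 40 minutes leg 2 → 11:14 UTC (Apr 24).
Add 5 hours 47 minutes layover in Cinderford → 17:01 UTC.
Add 7 hours and 15 minutes leg 3 → 00:16 UTC (Apr 25).
Seattle is UTC−7:00, so local arrival = 00:16 − 7:00 = 17:16 on Apr 24.

17:16 on April 24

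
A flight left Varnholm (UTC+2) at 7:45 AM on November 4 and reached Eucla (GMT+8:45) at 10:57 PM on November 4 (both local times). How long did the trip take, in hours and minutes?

8 hours 27 minutes

Departure in UTC: 7:45 AM − 2:00 = 5:45 AM on Nov 4.
Arrival in UTC: 10:57 PM − 8:45 = 2:12 PM on Nov 4.
Elapsed = 2:12 PM − 5:45 AM = 8 hours 27 minutes.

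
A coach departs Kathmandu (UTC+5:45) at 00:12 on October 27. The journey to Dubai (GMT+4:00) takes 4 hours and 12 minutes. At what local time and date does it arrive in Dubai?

Convert departure to UTC: 00:12 − 5:45 = 18:27 UTC on Oct 26.
Add 4 hours 12 minutes travel time → 22:39 UTC.
Dubai is UTC+4:00, so local arrival = 22:39 + 4:00 = 02:39 on Oct 27.

02:39 on October 27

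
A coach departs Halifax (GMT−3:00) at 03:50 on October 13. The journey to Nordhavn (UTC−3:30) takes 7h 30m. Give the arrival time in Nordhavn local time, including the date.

Convert departure to UTC: 03:50 + 3:00 = 06:50 UTC on Oct 13.
Add 7 hours 30 minutes travel time → 14:20 UTC.
Nordhavn is UTC−3:30, so local arrival = 14:20 − 3:30 = 10:50 on Oct 13.

10:50 on Oct 13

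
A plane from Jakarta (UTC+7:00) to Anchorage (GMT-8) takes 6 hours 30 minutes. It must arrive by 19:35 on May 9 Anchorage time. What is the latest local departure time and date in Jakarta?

Target arrival in UTC: 19:35 + 8:00 = 03:35 on May 10.
Subtract 6 hours 30 minutes → departure 21:05 UTC on May 9.
Jakarta is UTC+7:00: 21:05 + 7:00 = 04:05 on May 10.

04:05 on May 10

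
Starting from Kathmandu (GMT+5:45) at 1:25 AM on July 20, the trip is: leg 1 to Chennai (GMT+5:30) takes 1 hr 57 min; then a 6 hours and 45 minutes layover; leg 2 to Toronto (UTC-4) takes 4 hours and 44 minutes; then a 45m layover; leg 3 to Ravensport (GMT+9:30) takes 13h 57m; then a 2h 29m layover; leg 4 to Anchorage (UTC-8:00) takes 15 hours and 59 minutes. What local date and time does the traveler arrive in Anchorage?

Convert departure to UTC: 1:25 AM − 5:45 = 7:40 PM UTC on Jul 19.
Add 1 hour 57 minutes leg 1 → 9:37 PM UTC.
Add 6 hours 45 minutes layover in Chennai → 4:22 AM UTC (Jul 20).
Add 4 hours 44 minutes leg 2 → 9:06 AM UTC.
Add 45 minutes layover in Toronto → 9:51 AM UTC.
Add 13 hours and 57 minutes leg 3 → 11:48 PM UTC.
Add 2 hours 29 minutes layover in Ravensport → 2:17 AM UTC (Jul 21).
Add 15 hours 59 minutes leg 4 → 6:16 PM UTC.
Anchorage is UTC−8:00, so local arrival = 6:16 PM − 8:00 = 10:16 AM on Jul 21.

10:16 AM on Jul 21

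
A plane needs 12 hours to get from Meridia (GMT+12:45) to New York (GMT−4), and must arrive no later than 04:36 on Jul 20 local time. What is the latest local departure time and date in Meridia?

09:21 on Jul 20

Target arrival in UTC: 04:36 + 4:00 = 08:36 on Jul 20.
Subtract 12 hours → departure 20:36 UTC on Jul 19.
Meridia is UTC+12:45: 20:36 + 12:45 = 09:21 on Jul 20.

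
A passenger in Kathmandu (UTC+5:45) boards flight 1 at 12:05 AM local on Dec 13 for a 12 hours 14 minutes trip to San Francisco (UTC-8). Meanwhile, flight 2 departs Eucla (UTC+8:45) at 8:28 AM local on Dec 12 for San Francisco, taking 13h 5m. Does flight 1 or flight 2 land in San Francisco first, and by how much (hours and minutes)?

Flight 1 in UTC: 12:05 AM − 5:45 = 6:20 PM on Dec 12.
+12 hours 14 minutes → arrive 6:34 AM UTC on Dec 13.
Flight 2 in UTC: 8:28 AM − 8:45 = 11:43 PM on Dec 11.
+13 hours and 5 minutes → arrive 12:48 PM UTC on Dec 12.
Flight 2 lands earlier by 17 hours 46 minutes.

the second, by 17 hours 46 minutes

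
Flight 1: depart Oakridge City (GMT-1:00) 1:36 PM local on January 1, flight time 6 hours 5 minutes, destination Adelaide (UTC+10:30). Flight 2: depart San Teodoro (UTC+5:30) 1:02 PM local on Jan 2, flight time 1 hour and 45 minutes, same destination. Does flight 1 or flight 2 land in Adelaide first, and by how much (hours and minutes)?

the first, by 12 hours 36 minutes

Flight 1 in UTC: 1:36 PM + 1:00 = 2:36 PM on Jan 1.
+6 hours 5 minutes → arrive 8:41 PM UTC on Jan 1.
Flight 2 in UTC: 1:02 PM − 5:30 = 7:32 AM on Jan 2.
+1 hour 45 minutes → arrive 9:17 AM UTC on Jan 2.
Flight 1 lands earlier by 12 hours 36 minutes.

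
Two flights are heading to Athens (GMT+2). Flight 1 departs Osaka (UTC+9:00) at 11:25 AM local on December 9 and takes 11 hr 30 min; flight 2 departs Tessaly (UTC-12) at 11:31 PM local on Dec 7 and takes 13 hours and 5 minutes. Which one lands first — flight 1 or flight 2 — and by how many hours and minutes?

the second, by 13 hours 19 minutes

Flight 1 in UTC: 11:25 AM − 9:00 = 2:25 AM on Dec 9.
+11 hours and 30 minutes → arrive 1:55 PM UTC on Dec 9.
Flight 2 in UTC: 11:31 PM + 12:00 = 11:31 AM on Dec 8.
+13 hours 5 minutes → arrive 12:36 AM UTC on Dec 9.
Flight 2 lands earlier by 13 hours 19 minutes.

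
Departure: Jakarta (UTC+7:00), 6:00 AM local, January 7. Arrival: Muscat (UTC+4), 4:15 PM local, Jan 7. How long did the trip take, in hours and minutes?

Departure in UTC: 6:00 AM − 7:00 = 11:00 PM on Jan 6.
Arrival in UTC: 4:15 PM − 4:00 = 12:15 PM on Jan 7.
Elapsed = 12:15 PM − 11:00 PM (+1 day) = 13 hours 15 minutes.

13 hours 15 minutes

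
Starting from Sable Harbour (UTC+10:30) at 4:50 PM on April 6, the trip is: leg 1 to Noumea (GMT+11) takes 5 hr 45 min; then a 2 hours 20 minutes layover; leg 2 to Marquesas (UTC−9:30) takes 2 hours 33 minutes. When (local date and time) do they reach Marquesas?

7:28 AM on Apr 6

Convert departure to UTC: 4:50 PM − 10:30 = 6:20 AM UTC on Apr 6.
Add 5 hours 45 minutes leg 1 → 12:05 PM UTC.
Add 2 hours 20 minutes layover in Noumea → 2:25 PM UTC.
Add 2 hours and 33 minutes leg 2 → 4:58 PM UTC.
Marquesas is UTC−9:30, so local arrival = 4:58 PM − 9:30 = 7:28 AM on Apr 6.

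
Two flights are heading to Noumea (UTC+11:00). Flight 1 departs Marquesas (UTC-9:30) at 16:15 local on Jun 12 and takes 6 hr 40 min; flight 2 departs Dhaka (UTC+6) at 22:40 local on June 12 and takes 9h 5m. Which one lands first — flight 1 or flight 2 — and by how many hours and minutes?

Flight 1 in UTC: 16:15 + 9:30 = 01:45 on Jun 13.
+6 hours and 40 minutes → arrive 08:25 UTC on Jun 13.
Flight 2 in UTC: 22:40 − 6:00 = 16:40 on Jun 12.
+9 hours 5 minutes → arrive 01:45 UTC on Jun 13.
Flight 2 lands earlier by 6 hours 40 minutes.

the second, by 6 hours 40 minutes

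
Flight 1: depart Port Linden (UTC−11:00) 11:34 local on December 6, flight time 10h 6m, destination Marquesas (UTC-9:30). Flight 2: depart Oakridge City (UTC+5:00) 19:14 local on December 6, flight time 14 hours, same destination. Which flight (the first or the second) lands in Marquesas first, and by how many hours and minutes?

the second, by 4 hours 26 minutes

Flight 1 in UTC: 11:34 + 11:00 = 22:34 on Dec 6.
+10 hours 6 minutes → arrive 08:40 UTC on Dec 7.
Flight 2 in UTC: 19:14 − 5:00 = 14:14 on Dec 6.
+14 hours → arrive 04:14 UTC on Dec 7.
Flight 2 lands earlier by 4 hours 26 minutes.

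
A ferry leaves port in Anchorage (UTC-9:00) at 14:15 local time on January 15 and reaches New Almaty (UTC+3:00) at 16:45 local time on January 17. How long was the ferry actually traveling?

Departure in UTC: 14:15 + 9:00 = 23:15 on Jan 15.
Arrival in UTC: 16:45 − 3:00 = 13:45 on Jan 17.
Elapsed = 13:45 − 23:15 (+2 days) = 38 hours 30 minutes.

38 hours 30 minutes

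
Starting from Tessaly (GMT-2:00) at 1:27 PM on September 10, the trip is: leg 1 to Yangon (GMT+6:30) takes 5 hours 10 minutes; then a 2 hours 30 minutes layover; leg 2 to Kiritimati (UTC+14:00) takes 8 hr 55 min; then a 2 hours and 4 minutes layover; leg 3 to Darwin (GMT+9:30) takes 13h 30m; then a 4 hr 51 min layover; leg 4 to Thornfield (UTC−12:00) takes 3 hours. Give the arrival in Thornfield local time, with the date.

Convert departure to UTC: 1:27 PM + 2:00 = 3:27 PM UTC on Sep 10.
Add 5 hours 10 minutes leg 1 → 8:37 PM UTC.
Add 2 hours and 30 minutes layover in Yangon → 11:07 PM UTC.
Add 8 hours 55 minutes leg 2 → 8:02 AM UTC (Sep 11).
Add 2 hours and 4 minutes layover in Kiritimati → 10:06 AM UTC.
Add 13 hours 30 minutes leg 3 → 11:36 PM UTC.
Add 4 hours 51 minutes layover in Darwin → 4:27 AM UTC (Sep 12).
Add 3 hours leg 4 → 7:27 AM UTC.
Thornfield is UTC−12:00, so local arrival = 7:27 AM − 12:00 = 7:27 PM on Sep 11.

7:27 PM on Sep 11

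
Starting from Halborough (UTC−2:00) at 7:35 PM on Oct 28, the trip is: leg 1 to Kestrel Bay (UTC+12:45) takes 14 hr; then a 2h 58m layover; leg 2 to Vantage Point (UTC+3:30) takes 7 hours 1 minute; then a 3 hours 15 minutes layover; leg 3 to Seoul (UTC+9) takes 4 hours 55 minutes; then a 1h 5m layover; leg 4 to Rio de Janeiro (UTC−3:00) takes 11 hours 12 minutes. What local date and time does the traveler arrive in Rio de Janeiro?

Convert departure to UTC: 7:35 PM + 2:00 = 9:35 PM UTC on Oct 28.
Add 14 hours leg 1 → 11:35 AM UTC (Oct 29).
Add 2 hours and 58 minutes layover in Kestrel Bay → 2:33 PM UTC.
Add 7 hours 1 minute leg 2 → 9:34 PM UTC.
Add 3 hours and 15 minutes layover in Vantage Point → 12:49 AM UTC (Oct 30).
Add 4 hours 55 minutes leg 3 → 5:44 AM UTC.
Add 1 hour 5 minutes layover in Seoul → 6:49 AM UTC.
Add 11 hours 12 minutes leg 4 → 6:01 PM UTC.
Rio de Janeiro is UTC−3:00, so local arrival = 6:01 PM − 3:00 = 3:01 PM on Oct 30.

3:01 PM on October 30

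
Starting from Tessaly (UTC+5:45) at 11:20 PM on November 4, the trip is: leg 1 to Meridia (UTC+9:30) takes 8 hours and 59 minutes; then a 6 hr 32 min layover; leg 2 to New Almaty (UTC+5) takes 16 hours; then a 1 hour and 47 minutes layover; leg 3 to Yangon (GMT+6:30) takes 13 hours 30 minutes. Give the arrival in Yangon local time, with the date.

Convert departure to UTC: 11:20 PM − 5:45 = 5:35 PM UTC on Nov 4.
Add 8 hours and 59 minutes leg 1 → 2:34 AM UTC (Nov 5).
Add 6 hours 32 minutes layover in Meridia → 9:06 AM UTC.
Add 16 hours leg 2 → 1:06 AM UTC (Nov 6).
Add 1 hour and 47 minutes layover in New Almaty → 2:53 AM UTC.
Add 13 hours 30 minutes leg 3 → 4:23 PM UTC.
Yangon is UTC+6:30, so local arrival = 4:23 PM + 6:30 = 10:53 PM on Nov 6.

10:53 PM on Nov 6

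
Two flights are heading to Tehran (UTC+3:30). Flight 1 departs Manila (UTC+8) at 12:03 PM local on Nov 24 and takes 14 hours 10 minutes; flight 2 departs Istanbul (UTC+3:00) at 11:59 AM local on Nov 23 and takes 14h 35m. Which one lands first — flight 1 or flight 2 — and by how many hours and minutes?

the second, by 18 hours 39 minutes

Flight 1 in UTC: 12:03 PM − 8:00 = 4:03 AM on Nov 24.
+14 hours and 10 minutes → arrive 6:13 PM UTC on Nov 24.
Flight 2 in UTC: 11:59 AM − 3:00 = 8:59 AM on Nov 23.
+14 hours and 35 minutes → arrive 11:34 PM UTC on Nov 23.
Flight 2 lands earlier by 18 hours 39 minutes.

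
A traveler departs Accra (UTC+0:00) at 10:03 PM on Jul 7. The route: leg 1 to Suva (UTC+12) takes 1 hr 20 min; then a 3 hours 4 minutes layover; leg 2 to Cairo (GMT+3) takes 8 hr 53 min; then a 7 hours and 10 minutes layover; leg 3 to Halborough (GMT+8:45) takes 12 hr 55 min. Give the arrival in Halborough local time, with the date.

4:10 PM on July 9

Accra is at UTC+0, so departure is already 10:03 PM UTC on Jul 7.
Add 1 hour and 20 minutes leg 1 → 11:23 PM UTC.
Add 3 hours and 4 minutes layover in Suva → 2:27 AM UTC (Jul 8).
Add 8 hours and 53 minutes leg 2 → 11:20 AM UTC.
Add 7 hours 10 minutes layover in Cairo → 6:30 PM UTC.
Add 12 hours 55 minutes leg 3 → 7:25 AM UTC (Jul 9).
Halborough is UTC+8:45, so local arrival = 7:25 AM + 8:45 = 4:10 PM on Jul 9.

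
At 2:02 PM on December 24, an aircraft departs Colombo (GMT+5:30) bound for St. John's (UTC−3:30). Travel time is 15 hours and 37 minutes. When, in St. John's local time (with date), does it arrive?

8:39 PM on Dec 24

St. John's is 9:00 behind Colombo.
After 15 hours and 37 minutes it is 5:39 AM (Dec 25) in Colombo.
Shift by the zone difference: 5:39 AM − 9:00 = 8:39 PM on Dec 24 in St. John's.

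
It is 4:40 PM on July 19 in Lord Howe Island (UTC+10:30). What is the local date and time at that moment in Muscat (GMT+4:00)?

Muscat is 6:30 behind Lord Howe Island.
Shift by the zone difference: 4:40 PM − 6:30 = 10:10 AM on Jul 19 in Muscat.

10:10 AM on July 19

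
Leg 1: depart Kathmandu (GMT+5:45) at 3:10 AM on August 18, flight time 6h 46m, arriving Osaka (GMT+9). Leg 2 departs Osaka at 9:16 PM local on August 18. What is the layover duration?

8 hours 5 minutes

Convert departure to UTC: 3:10 AM − 5:45 = 9:25 PM UTC on Aug 17.
Add 6 hours 46 minutes flight time → 4:11 AM UTC (Aug 18).
Osaka is UTC+9:00, so local arrival = 4:11 AM + 9:00 = 1:11 PM on Aug 18.
Layover = 9:16 PM − 1:11 PM = 8 hours 5 minutes.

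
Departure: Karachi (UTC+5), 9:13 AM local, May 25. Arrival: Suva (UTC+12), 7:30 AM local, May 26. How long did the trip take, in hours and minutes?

Departure in UTC: 9:13 AM − 5:00 = 4:13 AM on May 25.
Arrival in UTC: 7:30 AM − 12:00 = 7:30 PM on May 25.
Elapsed = 7:30 PM − 4:13 AM = 15 hours 17 minutes.

15 hours 17 minutes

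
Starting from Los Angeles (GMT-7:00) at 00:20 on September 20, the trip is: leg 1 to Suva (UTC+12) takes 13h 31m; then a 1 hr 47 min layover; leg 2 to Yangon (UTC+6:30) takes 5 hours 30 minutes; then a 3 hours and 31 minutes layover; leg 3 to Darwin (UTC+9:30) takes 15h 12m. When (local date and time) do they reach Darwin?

08:21 on September 22

Convert departure to UTC: 00:20 + 7:00 = 07:20 UTC on Sep 20.
Add 13 hours and 31 minutes leg 1 → 20:51 UTC.
Add 1 hour and 47 minutes layover in Suva → 22:38 UTC.
Add 5 hours and 30 minutes leg 2 → 04:08 UTC (Sep 21).
Add 3 hours and 31 minutes layover in Yangon → 07:39 UTC.
Add 15 hours and 12 minutes leg 3 → 22:51 UTC.
Darwin is UTC+9:30, so local arrival = 22:51 + 9:30 = 08:21 on Sep 22.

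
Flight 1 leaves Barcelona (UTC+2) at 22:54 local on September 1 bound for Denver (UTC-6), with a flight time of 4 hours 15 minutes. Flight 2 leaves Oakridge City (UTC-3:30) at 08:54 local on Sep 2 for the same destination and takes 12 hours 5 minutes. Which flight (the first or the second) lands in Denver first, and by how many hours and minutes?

the first, by 23 hours 20 minutes

Flight 1 in UTC: 22:54 − 2:00 = 20:54 on Sep 1.
+4 hours and 15 minutes → arrive 01:09 UTC on Sep 2.
Flight 2 in UTC: 08:54 + 3:30 = 12:24 on Sep 2.
+12 hours and 5 minutes → arrive 00:29 UTC on Sep 3.
Flight 1 lands earlier by 23 hours 20 minutes.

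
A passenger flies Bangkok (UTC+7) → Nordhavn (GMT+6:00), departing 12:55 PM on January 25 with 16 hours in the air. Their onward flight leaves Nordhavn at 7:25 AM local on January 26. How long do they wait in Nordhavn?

3 hours 30 minutes

Convert departure to UTC: 12:55 PM − 7:00 = 5:55 AM UTC on Jan 25.
Add 16 hours flight time → 9:55 PM UTC.
Nordhavn is UTC+6:00, so local arrival = 9:55 PM + 6:00 = 3:55 AM on Jan 26.
Layover = 7:25 AM − 3:55 AM = 3 hours 30 minutes.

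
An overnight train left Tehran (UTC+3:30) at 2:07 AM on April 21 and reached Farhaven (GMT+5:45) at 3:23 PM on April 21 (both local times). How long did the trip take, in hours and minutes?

Departure in UTC: 2:07 AM − 3:30 = 10:37 PM on Apr 20.
Arrival in UTC: 3:23 PM − 5:45 = 9:38 AM on Apr 21.
Elapsed = 9:38 AM − 10:37 PM (+1 day) = 11 hours 1 minute.

11 hours 1 minute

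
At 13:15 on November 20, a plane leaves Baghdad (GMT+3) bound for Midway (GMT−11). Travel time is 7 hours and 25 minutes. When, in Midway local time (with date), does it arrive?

Convert departure to UTC: 13:15 − 3:00 = 10:15 UTC on Nov 20.
Add 7 hours and 25 minutes travel time → 17:40 UTC.
Midway is UTC−11:00, so local arrival = 17:40 − 11:00 = 06:40 on Nov 20.

06:40 on Nov 20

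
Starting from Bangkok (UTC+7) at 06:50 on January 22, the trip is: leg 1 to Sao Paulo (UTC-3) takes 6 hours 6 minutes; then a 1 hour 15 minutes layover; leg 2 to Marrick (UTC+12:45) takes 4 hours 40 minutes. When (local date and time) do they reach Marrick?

Convert departure to UTC: 06:50 − 7:00 = 23:50 UTC on Jan 21.
Add 6 hours 6 minutes leg 1 → 05:56 UTC (Jan 22).
Add 1 hour 15 minutes layover in Sao Paulo → 07:11 UTC.
Add 4 hours 40 minutes leg 2 → 11:51 UTC.
Marrick is UTC+12:45, so local arrival = 11:51 + 12:45 = 00:36 on Jan 23.

00:36 on Jan 23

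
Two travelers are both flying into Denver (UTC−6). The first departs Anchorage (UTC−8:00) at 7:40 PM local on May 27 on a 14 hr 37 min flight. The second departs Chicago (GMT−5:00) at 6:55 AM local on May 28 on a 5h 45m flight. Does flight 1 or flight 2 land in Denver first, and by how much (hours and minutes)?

Flight 1 in UTC: 7:40 PM + 8:00 = 3:40 AM on May 28.
+14 hours 37 minutes → arrive 6:17 PM UTC on May 28.
Flight 2 in UTC: 6:55 AM + 5:00 = 11:55 AM on May 28.
+5 hours 45 minutes → arrive 5:40 PM UTC on May 28.
Flight 2 lands earlier by 37 minutes.

the second, by 37 minutes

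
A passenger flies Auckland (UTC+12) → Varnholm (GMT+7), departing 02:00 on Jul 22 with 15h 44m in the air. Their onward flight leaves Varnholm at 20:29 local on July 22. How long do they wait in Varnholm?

Convert departure to UTC: 02:00 − 12:00 = 14:00 UTC on Jul 21.
Add 15 hours and 44 minutes flight time → 05:44 UTC (Jul 22).
Varnholm is UTC+7:00, so local arrival = 05:44 + 7:00 = 12:44 on Jul 22.
Layover = 20:29 − 12:44 = 7 hours 45 minutes.

7 hours 45 minutes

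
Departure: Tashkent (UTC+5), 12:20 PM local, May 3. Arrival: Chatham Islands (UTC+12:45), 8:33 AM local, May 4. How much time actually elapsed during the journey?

12 hours 28 minutes

Chatham Islands is 7:45 ahead of Tashkent.
Clock-face elapsed time (ignoring zones) is 20 hours 13 minutes.
Actual elapsed = 20 hours 13 minutes − 7:45 = 12 hours 28 minutes.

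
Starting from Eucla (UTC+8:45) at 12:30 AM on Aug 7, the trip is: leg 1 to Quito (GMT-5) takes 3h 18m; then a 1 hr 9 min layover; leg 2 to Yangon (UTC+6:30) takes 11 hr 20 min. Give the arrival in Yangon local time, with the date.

2:02 PM on August 7

Convert departure to UTC: 12:30 AM − 8:45 = 3:45 PM UTC on Aug 6.
Add 3 hours 18 minutes leg 1 → 7:03 PM UTC.
Add 1 hour 9 minutes layover in Quito → 8:12 PM UTC.
Add 11 hours 20 minutes leg 2 → 7:32 AM UTC (Aug 7).
Yangon is UTC+6:30, so local arrival = 7:32 AM + 6:30 = 2:02 PM on Aug 7.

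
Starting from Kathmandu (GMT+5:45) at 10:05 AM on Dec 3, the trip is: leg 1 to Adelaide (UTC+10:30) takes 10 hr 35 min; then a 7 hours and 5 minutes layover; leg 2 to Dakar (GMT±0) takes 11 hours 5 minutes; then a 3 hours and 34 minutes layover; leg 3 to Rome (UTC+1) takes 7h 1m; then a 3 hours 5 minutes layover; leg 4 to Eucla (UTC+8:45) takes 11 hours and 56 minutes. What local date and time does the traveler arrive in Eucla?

7:26 PM on December 5

Convert departure to UTC: 10:05 AM − 5:45 = 4:20 AM UTC on Dec 3.
Add 10 hours 35 minutes leg 1 → 2:55 PM UTC.
Add 7 hours 5 minutes layover in Adelaide → 10:00 PM UTC.
Add 11 hours and 5 minutes leg 2 → 9:05 AM UTC (Dec 4).
Add 3 hours 34 minutes layover in Dakar → 12:39 PM UTC.
Add 7 hours 1 minute leg 3 → 7:40 PM UTC.
Add 3 hours 5 minutes layover in Rome → 10:45 PM UTC.
Add 11 hours 56 minutes leg 4 → 10:41 AM UTC (Dec 5).
Eucla is UTC+8:45, so local arrival = 10:41 AM + 8:45 = 7:26 PM on Dec 5.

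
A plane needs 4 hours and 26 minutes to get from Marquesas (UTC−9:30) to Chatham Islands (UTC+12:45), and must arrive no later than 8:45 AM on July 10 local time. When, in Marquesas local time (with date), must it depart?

6:04 AM on Jul 9

Target arrival in UTC: 8:45 AM − 12:45 = 8:00 PM on Jul 9.
Subtract 4 hours 26 minutes → departure 3:34 PM UTC on Jul 9.
Marquesas is UTC−9:30: 3:34 PM − 9:30 = 6:04 AM on Jul 9.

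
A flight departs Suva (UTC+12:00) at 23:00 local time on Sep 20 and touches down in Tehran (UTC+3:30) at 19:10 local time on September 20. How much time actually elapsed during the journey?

Departure in UTC: 23:00 − 12:00 = 11:00 on Sep 20.
Arrival in UTC: 19:10 − 3:30 = 15:40 on Sep 20.
Elapsed = 15:40 − 11:00 = 4 hours 40 minutes.

4 hours 40 minutes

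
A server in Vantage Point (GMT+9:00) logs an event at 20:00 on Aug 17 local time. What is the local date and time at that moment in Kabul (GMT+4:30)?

15:30 on August 17

In UTC: 20:00 − 9:00 = 11:00 on Aug 17.
Kabul is UTC+4:30: 11:00 + 4:30 = 15:30 on Aug 17.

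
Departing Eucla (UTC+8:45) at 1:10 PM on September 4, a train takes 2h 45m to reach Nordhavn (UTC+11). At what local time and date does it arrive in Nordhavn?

Nordhavn is 2:15 ahead of Eucla.
After 2 hours and 45 minutes it is 3:55 PM in Eucla.
Shift by the zone difference: 3:55 PM + 2:15 = 6:10 PM on Sep 4 in Nordhavn.

6:10 PM on September 4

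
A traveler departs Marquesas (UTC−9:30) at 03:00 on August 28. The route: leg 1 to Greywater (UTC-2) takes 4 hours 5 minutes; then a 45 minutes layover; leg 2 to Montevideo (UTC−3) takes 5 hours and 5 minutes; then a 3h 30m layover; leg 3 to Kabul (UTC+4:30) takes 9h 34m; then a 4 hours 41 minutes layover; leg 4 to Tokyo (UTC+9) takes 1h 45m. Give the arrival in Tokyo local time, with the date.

Convert departure to UTC: 03:00 + 9:30 = 12:30 UTC on Aug 28.
Add 4 hours and 5 minutes leg 1 → 16:35 UTC.
Add 45 minutes layover in Greywater → 17:20 UTC.
Add 5 hours and 5 minutes leg 2 → 22:25 UTC.
Add 3 hours 30 minutes layover in Montevideo → 01:55 UTC (Aug 29).
Add 9 hours and 34 minutes leg 3 → 11:29 UTC.
Add 4 hours and 41 minutes layover in Kabul → 16:10 UTC.
Add 1 hour and 45 minutes leg 4 → 17:55 UTC.
Tokyo is UTC+9:00, so local arrival = 17:55 + 9:00 = 02:55 on Aug 30.

02:55 on August 30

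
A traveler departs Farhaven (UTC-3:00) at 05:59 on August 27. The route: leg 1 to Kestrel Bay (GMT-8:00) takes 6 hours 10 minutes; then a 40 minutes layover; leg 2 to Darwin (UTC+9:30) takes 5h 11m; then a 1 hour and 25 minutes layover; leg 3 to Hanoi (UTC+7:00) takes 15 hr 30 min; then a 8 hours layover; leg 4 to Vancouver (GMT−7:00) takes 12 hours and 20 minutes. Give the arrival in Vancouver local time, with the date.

03:15 on August 29

Convert departure to UTC: 05:59 + 3:00 = 08:59 UTC on Aug 27.
Add 6 hours 10 minutes leg 1 → 15:09 UTC.
Add 40 minutes layover in Kestrel Bay → 15:49 UTC.
Add 5 hours and 11 minutes leg 2 → 21:00 UTC.
Add 1 hour and 25 minutes layover in Darwin → 22:25 UTC.
Add 15 hours and 30 minutes leg 3 → 13:55 UTC (Aug 28).
Add 8 hours layover in Hanoi → 21:55 UTC.
Add 12 hours 20 minutes leg 4 → 10:15 UTC (Aug 29).
Vancouver is UTC−7:00, so local arrival = 10:15 − 7:00 = 03:15 on Aug 29.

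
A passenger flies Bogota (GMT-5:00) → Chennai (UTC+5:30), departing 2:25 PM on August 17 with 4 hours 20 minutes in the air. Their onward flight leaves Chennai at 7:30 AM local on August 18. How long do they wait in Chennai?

2 hours 15 minutes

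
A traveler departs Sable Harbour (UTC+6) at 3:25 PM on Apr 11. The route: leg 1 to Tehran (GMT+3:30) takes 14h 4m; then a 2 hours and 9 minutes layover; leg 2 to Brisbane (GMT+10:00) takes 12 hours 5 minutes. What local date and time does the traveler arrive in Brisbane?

11:43 PM on April 12

Convert departure to UTC: 3:25 PM − 6:00 = 9:25 AM UTC on Apr 11.
Add 14 hours 4 minutes leg 1 → 11:29 PM UTC.
Add 2 hours and 9 minutes layover in Tehran → 1:38 AM UTC (Apr 12).
Add 12 hours and 5 minutes leg 2 → 1:43 PM UTC.
Brisbane is UTC+10:00, so local arrival = 1:43 PM + 10:00 = 11:43 PM on Apr 12.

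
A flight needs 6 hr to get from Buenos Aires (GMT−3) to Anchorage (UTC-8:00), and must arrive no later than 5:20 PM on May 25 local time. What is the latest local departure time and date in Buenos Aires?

4:20 PM on May 25

Target arrival in UTC: 5:20 PM + 8:00 = 1:20 AM on May 26.
Subtract 6 hours → departure 7:20 PM UTC on May 25.
Buenos Aires is UTC−3:00: 7:20 PM − 3:00 = 4:20 PM on May 25.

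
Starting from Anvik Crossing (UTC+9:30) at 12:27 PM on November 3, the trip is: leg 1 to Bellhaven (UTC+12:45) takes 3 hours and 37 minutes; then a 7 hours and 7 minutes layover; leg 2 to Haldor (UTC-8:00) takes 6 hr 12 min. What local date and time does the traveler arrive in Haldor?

Convert departure to UTC: 12:27 PM − 9:30 = 2:57 AM UTC on Nov 3.
Add 3 hours 37 minutes leg 1 → 6:34 AM UTC.
Add 7 hours 7 minutes layover in Bellhaven → 1:41 PM UTC.
Add 6 hours 12 minutes leg 2 → 7:53 PM UTC.
Haldor is UTC−8:00, so local arrival = 7:53 PM − 8:00 = 11:53 AM on Nov 3.

11:53 AM on November 3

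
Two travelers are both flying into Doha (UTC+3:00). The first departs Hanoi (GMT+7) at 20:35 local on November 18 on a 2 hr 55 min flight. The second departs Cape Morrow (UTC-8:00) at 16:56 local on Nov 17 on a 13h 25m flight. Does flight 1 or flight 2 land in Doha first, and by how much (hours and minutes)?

Flight 1 in UTC: 20:35 − 7:00 = 13:35 on Nov 18.
+2 hours and 55 minutes → arrive 16:30 UTC on Nov 18.
Flight 2 in UTC: 16:56 + 8:00 = 00:56 on Nov 18.
+13 hours 25 minutes → arrive 14:21 UTC on Nov 18.
Flight 2 lands earlier by 2 hours 9 minutes.

the second, by 2 hours 9 minutes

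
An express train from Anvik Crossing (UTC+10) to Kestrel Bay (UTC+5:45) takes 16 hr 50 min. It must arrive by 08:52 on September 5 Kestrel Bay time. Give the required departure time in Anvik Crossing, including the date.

20:17 on Sep 4

Target arrival in UTC: 08:52 − 5:45 = 03:07 on Sep 5.
Subtract 16 hours 50 minutes → departure 10:17 UTC on Sep 4.
Anvik Crossing is UTC+10:00: 10:17 + 10:00 = 20:17 on Sep 4.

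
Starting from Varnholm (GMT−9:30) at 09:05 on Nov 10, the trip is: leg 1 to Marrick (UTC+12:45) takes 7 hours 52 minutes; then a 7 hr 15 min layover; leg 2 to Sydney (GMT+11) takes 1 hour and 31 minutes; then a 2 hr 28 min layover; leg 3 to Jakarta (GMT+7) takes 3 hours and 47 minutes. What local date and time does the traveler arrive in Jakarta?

00:28 on November 12

Convert departure to UTC: 09:05 + 9:30 = 18:35 UTC on Nov 10.
Add 7 hours 52 minutes leg 1 → 02:27 UTC (Nov 11).
Add 7 hours 15 minutes layover in Marrick → 09:42 UTC.
Add 1 hour and 31 minutes leg 2 → 11:13 UTC.
Add 2 hours 28 minutes layover in Sydney → 13:41 UTC.
Add 3 hours 47 minutes leg 3 → 17:28 UTC.
Jakarta is UTC+7:00, so local arrival = 17:28 + 7:00 = 00:28 on Nov 12.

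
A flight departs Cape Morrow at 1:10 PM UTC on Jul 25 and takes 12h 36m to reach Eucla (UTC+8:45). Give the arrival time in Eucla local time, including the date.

10:31 AM on July 26

Departure is given in UTC: 1:10 PM on Jul 25.
Add 12 hours and 36 minutes → 1:46 AM UTC (Jul 26).
Eucla is UTC+8:45: 1:46 AM + 8:45 = 10:31 AM on Jul 26.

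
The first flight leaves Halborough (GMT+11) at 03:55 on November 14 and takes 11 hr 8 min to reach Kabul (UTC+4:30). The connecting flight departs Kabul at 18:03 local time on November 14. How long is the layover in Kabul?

9 hours 30 minutes

Convert departure to UTC: 03:55 − 11:00 = 16:55 UTC on Nov 13.
Add 11 hours 8 minutes flight time → 04:03 UTC (Nov 14).
Kabul is UTC+4:30, so local arrival = 04:03 + 4:30 = 08:33 on Nov 14.
Layover = 18:03 − 08:33 = 9 hours 30 minutes.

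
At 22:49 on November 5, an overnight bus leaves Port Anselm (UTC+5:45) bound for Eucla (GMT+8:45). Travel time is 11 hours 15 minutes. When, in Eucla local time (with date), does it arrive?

13:04 on November 6

Convert departure to UTC: 22:49 − 5:45 = 17:04 UTC on Nov 5.
Add 11 hours 15 minutes travel time → 04:19 UTC (Nov 6).
Eucla is UTC+8:45, so local arrival = 04:19 + 8:45 = 13:04 on Nov 6.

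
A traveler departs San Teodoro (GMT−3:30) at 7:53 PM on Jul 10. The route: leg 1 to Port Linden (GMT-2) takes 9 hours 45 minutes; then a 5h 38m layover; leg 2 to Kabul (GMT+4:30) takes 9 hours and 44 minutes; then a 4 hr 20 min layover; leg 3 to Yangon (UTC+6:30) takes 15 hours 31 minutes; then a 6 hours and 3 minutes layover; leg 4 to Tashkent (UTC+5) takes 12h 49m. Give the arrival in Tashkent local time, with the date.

Convert departure to UTC: 7:53 PM + 3:30 = 11:23 PM UTC on Jul 10.
Add 9 hours and 45 minutes leg 1 → 9:08 AM UTC (Jul 11).
Add 5 hours 38 minutes layover in Port Linden → 2:46 PM UTC.
Add 9 hours and 44 minutes leg 2 → 12:30 AM UTC (Jul 12).
Add 4 hours and 20 minutes layover in Kabul → 4:50 AM UTC.
Add 15 hours 31 minutes leg 3 → 8:21 PM UTC.
Add 6 hours and 3 minutes layover in Yangon → 2:24 AM UTC (Jul 13).
Add 12 hours and 49 minutes leg 4 → 3:13 PM UTC.
Tashkent is UTC+5:00, so local arrival = 3:13 PM + 5:00 = 8:13 PM on Jul 13.

8:13 PM on Jul 13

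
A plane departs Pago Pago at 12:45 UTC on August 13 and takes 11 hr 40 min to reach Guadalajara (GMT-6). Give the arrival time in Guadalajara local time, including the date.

Departure is given in UTC: 12:45 on Aug 13.
Add 11 hours 40 minutes → 00:25 UTC (Aug 14).
Guadalajara is UTC−6:00: 00:25 − 6:00 = 18:25 on Aug 13.

18:25 on Aug 13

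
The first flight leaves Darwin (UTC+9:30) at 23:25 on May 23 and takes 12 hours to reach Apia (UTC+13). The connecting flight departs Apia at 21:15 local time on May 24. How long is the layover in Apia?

Convert departure to UTC: 23:25 − 9:30 = 13:55 UTC on May 23.
Add 12 hours flight time → 01:55 UTC (May 24).
Apia is UTC+13:00, so local arrival = 01:55 + 13:00 = 14:55 on May 24.
Layover = 21:15 − 14:55 = 6 hours 20 minutes.

6 hours 20 minutes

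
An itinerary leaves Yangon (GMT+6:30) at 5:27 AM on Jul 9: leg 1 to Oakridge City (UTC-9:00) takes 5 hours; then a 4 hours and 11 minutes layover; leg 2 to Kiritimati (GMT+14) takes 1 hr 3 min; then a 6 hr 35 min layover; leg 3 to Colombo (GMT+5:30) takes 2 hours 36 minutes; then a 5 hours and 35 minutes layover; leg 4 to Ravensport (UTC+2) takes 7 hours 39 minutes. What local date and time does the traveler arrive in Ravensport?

9:36 AM on Jul 10

Convert departure to UTC: 5:27 AM − 6:30 = 10:57 PM UTC on Jul 8.
Add 5 hours leg 1 → 3:57 AM UTC (Jul 9).
Add 4 hours and 11 minutes layover in Oakridge City → 8:08 AM UTC.
Add 1 hour 3 minutes leg 2 → 9:11 AM UTC.
Add 6 hours and 35 minutes layover in Kiritimati → 3:46 PM UTC.
Add 2 hours 36 minutes leg 3 → 6:22 PM UTC.
Add 5 hours 35 minutes layover in Colombo → 11:57 PM UTC.
Add 7 hours and 39 minutes leg 4 → 7:36 AM UTC (Jul 10).
Ravensport is UTC+2:00, so local arrival = 7:36 AM + 2:00 = 9:36 AM on Jul 10.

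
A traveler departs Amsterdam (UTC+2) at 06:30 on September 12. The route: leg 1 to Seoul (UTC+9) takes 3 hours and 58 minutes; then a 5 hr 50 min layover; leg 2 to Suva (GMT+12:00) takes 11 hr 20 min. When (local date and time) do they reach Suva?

Convert departure to UTC: 06:30 − 2:00 = 04:30 UTC on Sep 12.
Add 3 hours 58 minutes leg 1 → 08:28 UTC.
Add 5 hours 50 minutes layover in Seoul → 14:18 UTC.
Add 11 hours 20 minutes leg 2 → 01:38 UTC (Sep 13).
Suva is UTC+12:00, so local arrival = 01:38 + 12:00 = 13:38 on Sep 13.

13:38 on September 13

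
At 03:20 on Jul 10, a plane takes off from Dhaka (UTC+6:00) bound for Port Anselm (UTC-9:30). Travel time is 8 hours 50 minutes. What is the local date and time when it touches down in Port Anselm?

20:40 on July 9

Convert departure to UTC: 03:20 − 6:00 = 21:20 UTC on Jul 9.
Add 8 hours 50 minutes travel time → 06:10 UTC (Jul 10).
Port Anselm is UTC−9:30, so local arrival = 06:10 − 9:30 = 20:40 on Jul 9.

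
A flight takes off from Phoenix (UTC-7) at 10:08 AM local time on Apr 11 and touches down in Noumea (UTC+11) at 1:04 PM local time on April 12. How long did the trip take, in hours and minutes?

Noumea is 18:00 ahead of Phoenix.
Clock-face elapsed time (ignoring zones) is 26 hours 56 minutes.
Actual elapsed = 26 hours 56 minutes − 18:00 = 8 hours 56 minutes.

8 hours 56 minutes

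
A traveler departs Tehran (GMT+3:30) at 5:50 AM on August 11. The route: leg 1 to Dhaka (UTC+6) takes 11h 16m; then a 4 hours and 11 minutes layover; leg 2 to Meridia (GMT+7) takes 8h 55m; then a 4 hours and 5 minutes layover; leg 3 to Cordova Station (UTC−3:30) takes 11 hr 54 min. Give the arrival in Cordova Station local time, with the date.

3:11 PM on Aug 12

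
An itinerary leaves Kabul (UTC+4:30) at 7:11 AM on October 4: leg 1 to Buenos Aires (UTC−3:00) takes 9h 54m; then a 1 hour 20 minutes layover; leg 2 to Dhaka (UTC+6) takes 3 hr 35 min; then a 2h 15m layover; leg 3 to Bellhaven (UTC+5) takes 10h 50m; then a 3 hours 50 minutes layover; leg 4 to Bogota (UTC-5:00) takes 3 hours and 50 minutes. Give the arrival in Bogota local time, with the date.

Convert departure to UTC: 7:11 AM − 4:30 = 2:41 AM UTC on Oct 4.
Add 9 hours 54 minutes leg 1 → 12:35 PM UTC.
Add 1 hour 20 minutes layover in Buenos Aires → 1:55 PM UTC.
Add 3 hours and 35 minutes leg 2 → 5:30 PM UTC.
Add 2 hours and 15 minutes layover in Dhaka → 7:45 PM UTC.
Add 10 hours 50 minutes leg 3 → 6:35 AM UTC (Oct 5).
Add 3 hours and 50 minutes layover in Bellhaven → 10:25 AM UTC.
Add 3 hours and 50 minutes leg 4 → 2:15 PM UTC.
Bogota is UTC−5:00, so local arrival = 2:15 PM − 5:00 = 9:15 AM on Oct 5.

9:15 AM on October 5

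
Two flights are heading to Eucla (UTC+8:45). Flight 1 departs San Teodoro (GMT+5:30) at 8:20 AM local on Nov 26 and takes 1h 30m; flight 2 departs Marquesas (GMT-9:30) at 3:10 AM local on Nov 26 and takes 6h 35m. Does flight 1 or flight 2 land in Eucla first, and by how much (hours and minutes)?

Flight 1 in UTC: 8:20 AM − 5:30 = 2:50 AM on Nov 26.
+1 hour and 30 minutes → arrive 4:20 AM UTC on Nov 26.
Flight 2 in UTC: 3:10 AM + 9:30 = 12:40 PM on Nov 26.
+6 hours and 35 minutes → arrive 7:15 PM UTC on Nov 26.
Flight 1 lands earlier by 14 hours 55 minutes.

the first, by 14 hours 55 minutes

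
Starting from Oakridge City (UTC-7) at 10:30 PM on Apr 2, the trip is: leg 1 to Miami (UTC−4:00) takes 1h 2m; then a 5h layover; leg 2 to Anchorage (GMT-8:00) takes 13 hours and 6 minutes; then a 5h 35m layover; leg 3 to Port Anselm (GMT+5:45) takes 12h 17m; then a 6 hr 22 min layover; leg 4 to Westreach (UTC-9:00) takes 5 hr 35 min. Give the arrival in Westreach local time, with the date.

Convert departure to UTC: 10:30 PM + 7:00 = 5:30 AM UTC on Apr 3.
Add 1 hour and 2 minutes leg 1 → 6:32 AM UTC.
Add 5 hours layover in Miami → 11:32 AM UTC.
Add 13 hours 6 minutes leg 2 → 12:38 AM UTC (Apr 4).
Add 5 hours 35 minutes layover in Anchorage → 6:13 AM UTC.
Add 12 hours and 17 minutes leg 3 → 6:30 PM UTC.
Add 6 hours and 22 minutes layover in Port Anselm → 12:52 AM UTC (Apr 5).
Add 5 hours 35 minutes leg 4 → 6:27 AM UTC.
Westreach is UTC−9:00, so local arrival = 6:27 AM − 9:00 = 9:27 PM on Apr 4.

9:27 PM on Apr 4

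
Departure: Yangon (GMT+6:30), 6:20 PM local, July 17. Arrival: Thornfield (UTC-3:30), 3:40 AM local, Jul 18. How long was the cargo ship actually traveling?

Departure in UTC: 6:20 PM − 6:30 = 11:50 AM on Jul 17.
Arrival in UTC: 3:40 AM + 3:30 = 7:10 AM on Jul 18.
Elapsed = 7:10 AM − 11:50 AM (+1 day) = 19 hours 20 minutes.

19 hours 20 minutes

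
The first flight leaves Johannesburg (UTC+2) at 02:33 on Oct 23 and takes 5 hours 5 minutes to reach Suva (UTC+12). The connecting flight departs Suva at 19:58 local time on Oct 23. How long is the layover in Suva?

Convert departure to UTC: 02:33 − 2:00 = 00:33 UTC on Oct 23.
Add 5 hours 5 minutes flight time → 05:38 UTC.
Suva is UTC+12:00, so local arrival = 05:38 + 12:00 = 17:38 on Oct 23.
Layover = 19:58 − 17:38 = 2 hours 20 minutes.

2 hours 20 minutes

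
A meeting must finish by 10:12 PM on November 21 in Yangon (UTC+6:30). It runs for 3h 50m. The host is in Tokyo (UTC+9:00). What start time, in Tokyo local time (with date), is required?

8:52 PM on November 21

Target end time in UTC: 10:12 PM − 6:30 = 3:42 PM on Nov 21.
Subtract 3 hours 50 minutes → start 11:52 AM UTC on Nov 21.
Tokyo is UTC+9:00: 11:52 AM + 9:00 = 8:52 PM on Nov 21.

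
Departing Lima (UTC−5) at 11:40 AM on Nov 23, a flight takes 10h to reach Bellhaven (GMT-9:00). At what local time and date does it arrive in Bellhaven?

5:40 PM on Nov 23

Bellhaven is 4:00 behind Lima.
After 10 hours it is 9:40 PM in Lima.
Shift by the zone difference: 9:40 PM − 4:00 = 5:40 PM on Nov 23 in Bellhaven.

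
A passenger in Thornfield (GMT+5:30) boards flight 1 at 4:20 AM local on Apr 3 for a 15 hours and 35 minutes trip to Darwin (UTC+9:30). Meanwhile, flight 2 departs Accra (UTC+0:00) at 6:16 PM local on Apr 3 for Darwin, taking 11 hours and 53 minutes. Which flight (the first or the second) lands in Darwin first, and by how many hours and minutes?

Flight 1 in UTC: 4:20 AM − 5:30 = 10:50 PM on Apr 2.
+15 hours 35 minutes → arrive 2:25 PM UTC on Apr 3.
Flight 2 departs at 6:16 PM UTC (Apr 3).
+11 hours 53 minutes → arrive 6:09 AM UTC on Apr 4.
Flight 1 lands earlier by 15 hours 44 minutes.

the first, by 15 hours 44 minutes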